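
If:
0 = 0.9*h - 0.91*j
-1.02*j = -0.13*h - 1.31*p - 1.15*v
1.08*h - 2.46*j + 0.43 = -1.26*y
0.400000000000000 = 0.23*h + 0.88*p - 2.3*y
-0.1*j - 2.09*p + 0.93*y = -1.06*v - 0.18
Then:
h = 0.20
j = 0.19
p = 0.06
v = 0.08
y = -0.13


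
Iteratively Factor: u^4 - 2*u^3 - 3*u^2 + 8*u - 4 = (u - 1)*(u^3 - u^2 - 4*u + 4) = (u - 1)*(u + 2)*(u^2 - 3*u + 2) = (u - 1)^2*(u + 2)*(u - 2)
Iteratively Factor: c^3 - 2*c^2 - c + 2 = (c - 1)*(c^2 - c - 2) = (c - 1)*(c + 1)*(c - 2)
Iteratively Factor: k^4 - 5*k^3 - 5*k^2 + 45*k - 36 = (k - 3)*(k^3 - 2*k^2 - 11*k + 12) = (k - 3)*(k + 3)*(k^2 - 5*k + 4) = (k - 4)*(k - 3)*(k + 3)*(k - 1)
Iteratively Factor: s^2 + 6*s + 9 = (s + 3)*(s + 3)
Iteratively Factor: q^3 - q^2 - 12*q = (q - 4)*(q^2 + 3*q) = (q - 4)*(q + 3)*(q)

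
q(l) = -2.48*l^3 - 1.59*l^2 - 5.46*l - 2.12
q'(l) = -7.44*l^2 - 3.18*l - 5.46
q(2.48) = -63.27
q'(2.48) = -59.11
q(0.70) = -7.57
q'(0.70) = -11.33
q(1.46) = -21.20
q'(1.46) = -25.96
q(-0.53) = 0.70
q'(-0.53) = -5.86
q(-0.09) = -1.64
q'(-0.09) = -5.23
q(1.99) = -38.83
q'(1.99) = -41.25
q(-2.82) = 56.25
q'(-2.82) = -55.66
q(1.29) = -17.13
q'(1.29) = -21.94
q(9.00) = -1987.97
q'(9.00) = -636.72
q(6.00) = -627.80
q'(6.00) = -292.38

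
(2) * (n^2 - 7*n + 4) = 2*n^2 - 14*n + 8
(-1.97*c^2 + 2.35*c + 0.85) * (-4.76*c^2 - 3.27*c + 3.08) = 9.3772*c^4 - 4.7441*c^3 - 17.7981*c^2 + 4.4585*c + 2.618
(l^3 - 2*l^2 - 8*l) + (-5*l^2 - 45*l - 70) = l^3 - 7*l^2 - 53*l - 70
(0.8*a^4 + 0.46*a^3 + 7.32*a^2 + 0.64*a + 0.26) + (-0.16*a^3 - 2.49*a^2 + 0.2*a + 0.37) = 0.8*a^4 + 0.3*a^3 + 4.83*a^2 + 0.84*a + 0.63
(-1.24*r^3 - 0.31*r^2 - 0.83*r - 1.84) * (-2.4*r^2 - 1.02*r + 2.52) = 2.976*r^5 + 2.0088*r^4 - 0.8166*r^3 + 4.4814*r^2 - 0.2148*r - 4.6368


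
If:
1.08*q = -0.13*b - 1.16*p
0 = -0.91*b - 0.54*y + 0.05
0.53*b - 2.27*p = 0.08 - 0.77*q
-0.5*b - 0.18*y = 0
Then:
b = -0.08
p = -0.04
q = 0.05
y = 0.24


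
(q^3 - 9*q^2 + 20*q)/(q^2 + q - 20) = q*(q - 5)/(q + 5)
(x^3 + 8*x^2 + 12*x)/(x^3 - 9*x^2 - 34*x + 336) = x*(x + 2)/(x^2 - 15*x + 56)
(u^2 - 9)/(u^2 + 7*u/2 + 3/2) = 2*(u - 3)/(2*u + 1)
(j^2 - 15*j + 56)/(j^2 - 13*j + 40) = (j - 7)/(j - 5)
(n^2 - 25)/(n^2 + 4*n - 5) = (n - 5)/(n - 1)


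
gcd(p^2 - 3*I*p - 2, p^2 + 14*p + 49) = 1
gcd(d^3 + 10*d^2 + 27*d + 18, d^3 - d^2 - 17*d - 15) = d^2 + 4*d + 3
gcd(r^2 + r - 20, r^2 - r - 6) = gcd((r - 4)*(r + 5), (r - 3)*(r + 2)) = 1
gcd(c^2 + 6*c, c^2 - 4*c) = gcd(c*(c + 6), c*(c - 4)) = c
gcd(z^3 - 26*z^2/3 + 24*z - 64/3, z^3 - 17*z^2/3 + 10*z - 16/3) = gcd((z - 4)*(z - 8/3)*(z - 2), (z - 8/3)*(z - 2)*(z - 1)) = z^2 - 14*z/3 + 16/3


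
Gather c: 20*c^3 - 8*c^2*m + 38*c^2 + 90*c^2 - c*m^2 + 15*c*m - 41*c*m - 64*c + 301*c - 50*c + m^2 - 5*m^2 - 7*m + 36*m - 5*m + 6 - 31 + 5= 20*c^3 + c^2*(128 - 8*m) + c*(-m^2 - 26*m + 187) - 4*m^2 + 24*m - 20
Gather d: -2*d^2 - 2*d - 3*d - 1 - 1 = -2*d^2 - 5*d - 2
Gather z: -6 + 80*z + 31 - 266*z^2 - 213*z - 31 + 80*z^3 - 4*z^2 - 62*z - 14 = 80*z^3 - 270*z^2 - 195*z - 20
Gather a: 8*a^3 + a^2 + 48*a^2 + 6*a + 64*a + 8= 8*a^3 + 49*a^2 + 70*a + 8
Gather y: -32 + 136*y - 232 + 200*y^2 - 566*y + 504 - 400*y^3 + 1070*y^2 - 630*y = -400*y^3 + 1270*y^2 - 1060*y + 240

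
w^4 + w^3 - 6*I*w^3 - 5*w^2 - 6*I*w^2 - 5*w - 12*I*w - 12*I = (w + 1)*(w - 4*I)*(w - 3*I)*(w + I)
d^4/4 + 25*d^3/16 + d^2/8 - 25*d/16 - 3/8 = (d/4 + 1/4)*(d - 1)*(d + 1/4)*(d + 6)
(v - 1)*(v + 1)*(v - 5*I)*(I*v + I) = I*v^4 + 5*v^3 + I*v^3 + 5*v^2 - I*v^2 - 5*v - I*v - 5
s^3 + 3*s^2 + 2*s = s*(s + 1)*(s + 2)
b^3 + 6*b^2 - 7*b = b*(b - 1)*(b + 7)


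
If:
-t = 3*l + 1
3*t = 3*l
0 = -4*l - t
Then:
No Solution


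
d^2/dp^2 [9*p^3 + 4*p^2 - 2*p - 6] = 54*p + 8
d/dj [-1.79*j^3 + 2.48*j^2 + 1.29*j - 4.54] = -5.37*j^2 + 4.96*j + 1.29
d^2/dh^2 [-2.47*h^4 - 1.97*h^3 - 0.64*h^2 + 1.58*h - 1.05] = -29.64*h^2 - 11.82*h - 1.28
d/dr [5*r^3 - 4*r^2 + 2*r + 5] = 15*r^2 - 8*r + 2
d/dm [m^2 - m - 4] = 2*m - 1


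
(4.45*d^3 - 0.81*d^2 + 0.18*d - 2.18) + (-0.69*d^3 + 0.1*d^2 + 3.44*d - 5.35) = 3.76*d^3 - 0.71*d^2 + 3.62*d - 7.53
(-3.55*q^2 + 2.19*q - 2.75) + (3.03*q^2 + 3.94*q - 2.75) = -0.52*q^2 + 6.13*q - 5.5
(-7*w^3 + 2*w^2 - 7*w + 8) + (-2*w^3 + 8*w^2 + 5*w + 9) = -9*w^3 + 10*w^2 - 2*w + 17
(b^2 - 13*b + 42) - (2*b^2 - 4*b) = -b^2 - 9*b + 42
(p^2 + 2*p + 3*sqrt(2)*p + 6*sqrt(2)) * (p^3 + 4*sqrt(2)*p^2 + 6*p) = p^5 + 2*p^4 + 7*sqrt(2)*p^4 + 14*sqrt(2)*p^3 + 30*p^3 + 18*sqrt(2)*p^2 + 60*p^2 + 36*sqrt(2)*p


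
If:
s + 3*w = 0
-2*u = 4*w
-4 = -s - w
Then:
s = 6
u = 4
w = -2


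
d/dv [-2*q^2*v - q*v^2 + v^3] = -2*q^2 - 2*q*v + 3*v^2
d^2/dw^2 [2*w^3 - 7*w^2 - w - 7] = 12*w - 14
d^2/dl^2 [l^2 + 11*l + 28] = 2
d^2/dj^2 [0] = 0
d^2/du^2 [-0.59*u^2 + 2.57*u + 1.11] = -1.18000000000000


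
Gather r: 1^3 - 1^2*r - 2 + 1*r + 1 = 0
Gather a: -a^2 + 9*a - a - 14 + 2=-a^2 + 8*a - 12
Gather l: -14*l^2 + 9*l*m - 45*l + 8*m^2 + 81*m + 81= -14*l^2 + l*(9*m - 45) + 8*m^2 + 81*m + 81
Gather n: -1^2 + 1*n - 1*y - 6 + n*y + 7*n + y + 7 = n*(y + 8)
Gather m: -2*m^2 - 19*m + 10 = -2*m^2 - 19*m + 10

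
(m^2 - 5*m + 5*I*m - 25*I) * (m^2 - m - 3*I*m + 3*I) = m^4 - 6*m^3 + 2*I*m^3 + 20*m^2 - 12*I*m^2 - 90*m + 10*I*m + 75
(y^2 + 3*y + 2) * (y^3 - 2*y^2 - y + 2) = y^5 + y^4 - 5*y^3 - 5*y^2 + 4*y + 4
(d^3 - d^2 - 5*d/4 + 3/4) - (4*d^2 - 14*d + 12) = d^3 - 5*d^2 + 51*d/4 - 45/4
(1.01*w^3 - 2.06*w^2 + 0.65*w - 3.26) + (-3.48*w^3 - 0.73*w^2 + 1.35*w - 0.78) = -2.47*w^3 - 2.79*w^2 + 2.0*w - 4.04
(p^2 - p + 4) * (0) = 0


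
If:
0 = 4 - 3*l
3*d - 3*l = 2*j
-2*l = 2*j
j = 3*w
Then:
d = 4/9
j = -4/3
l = 4/3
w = -4/9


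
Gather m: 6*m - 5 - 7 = 6*m - 12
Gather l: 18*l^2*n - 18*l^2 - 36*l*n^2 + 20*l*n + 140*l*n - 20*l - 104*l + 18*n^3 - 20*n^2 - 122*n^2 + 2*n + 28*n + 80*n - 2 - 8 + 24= l^2*(18*n - 18) + l*(-36*n^2 + 160*n - 124) + 18*n^3 - 142*n^2 + 110*n + 14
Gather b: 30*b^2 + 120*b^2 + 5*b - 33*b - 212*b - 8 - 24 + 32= 150*b^2 - 240*b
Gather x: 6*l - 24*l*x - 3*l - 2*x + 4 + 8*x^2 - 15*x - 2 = 3*l + 8*x^2 + x*(-24*l - 17) + 2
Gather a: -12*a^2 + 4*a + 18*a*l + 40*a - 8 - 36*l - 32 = -12*a^2 + a*(18*l + 44) - 36*l - 40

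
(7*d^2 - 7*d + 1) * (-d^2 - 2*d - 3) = -7*d^4 - 7*d^3 - 8*d^2 + 19*d - 3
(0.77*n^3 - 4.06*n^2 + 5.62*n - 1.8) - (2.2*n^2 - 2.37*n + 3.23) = 0.77*n^3 - 6.26*n^2 + 7.99*n - 5.03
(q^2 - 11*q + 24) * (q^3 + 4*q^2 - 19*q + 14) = q^5 - 7*q^4 - 39*q^3 + 319*q^2 - 610*q + 336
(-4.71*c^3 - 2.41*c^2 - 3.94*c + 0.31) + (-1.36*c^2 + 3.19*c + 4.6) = -4.71*c^3 - 3.77*c^2 - 0.75*c + 4.91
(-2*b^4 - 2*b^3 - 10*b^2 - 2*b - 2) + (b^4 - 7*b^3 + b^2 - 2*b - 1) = -b^4 - 9*b^3 - 9*b^2 - 4*b - 3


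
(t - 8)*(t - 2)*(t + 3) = t^3 - 7*t^2 - 14*t + 48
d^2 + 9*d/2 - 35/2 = (d - 5/2)*(d + 7)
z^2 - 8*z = z*(z - 8)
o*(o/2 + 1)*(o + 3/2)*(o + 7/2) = o^4/2 + 7*o^3/2 + 61*o^2/8 + 21*o/4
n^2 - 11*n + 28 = (n - 7)*(n - 4)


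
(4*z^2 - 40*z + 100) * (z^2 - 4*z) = 4*z^4 - 56*z^3 + 260*z^2 - 400*z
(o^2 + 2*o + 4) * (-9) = -9*o^2 - 18*o - 36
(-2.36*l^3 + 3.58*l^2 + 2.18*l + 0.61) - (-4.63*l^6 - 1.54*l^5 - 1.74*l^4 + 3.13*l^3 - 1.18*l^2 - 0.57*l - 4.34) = 4.63*l^6 + 1.54*l^5 + 1.74*l^4 - 5.49*l^3 + 4.76*l^2 + 2.75*l + 4.95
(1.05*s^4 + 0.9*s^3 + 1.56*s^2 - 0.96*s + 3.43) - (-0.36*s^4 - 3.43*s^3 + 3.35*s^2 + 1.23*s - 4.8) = 1.41*s^4 + 4.33*s^3 - 1.79*s^2 - 2.19*s + 8.23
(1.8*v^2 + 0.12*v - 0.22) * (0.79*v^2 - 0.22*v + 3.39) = 1.422*v^4 - 0.3012*v^3 + 5.9018*v^2 + 0.4552*v - 0.7458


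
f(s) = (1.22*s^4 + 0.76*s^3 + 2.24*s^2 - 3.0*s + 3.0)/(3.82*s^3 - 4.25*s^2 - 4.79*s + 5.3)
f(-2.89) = -0.89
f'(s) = (-11.46*s^2 + 8.5*s + 4.79)*(1.22*s^4 + 0.76*s^3 + 2.24*s^2 - 3.0*s + 3.0)/(3.82*s^3 - 4.25*s^2 - 4.79*s + 5.3)^2 + (4.88*s^3 + 2.28*s^2 + 4.48*s - 3.0)/(3.82*s^3 - 4.25*s^2 - 4.79*s + 5.3)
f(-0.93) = 2.67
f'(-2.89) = 0.10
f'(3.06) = -0.17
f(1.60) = 6.26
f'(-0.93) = -14.61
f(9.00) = 3.63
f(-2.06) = -0.94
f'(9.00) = 0.29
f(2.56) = 2.57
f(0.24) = 0.61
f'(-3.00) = 0.13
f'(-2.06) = -0.34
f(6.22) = 2.85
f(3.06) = 2.38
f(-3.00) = -0.91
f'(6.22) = 0.26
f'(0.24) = 0.52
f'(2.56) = -0.66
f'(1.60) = -16.04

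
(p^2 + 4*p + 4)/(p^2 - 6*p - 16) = (p + 2)/(p - 8)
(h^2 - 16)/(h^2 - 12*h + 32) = (h + 4)/(h - 8)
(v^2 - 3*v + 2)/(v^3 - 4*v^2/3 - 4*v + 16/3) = 3*(v - 1)/(3*v^2 + 2*v - 8)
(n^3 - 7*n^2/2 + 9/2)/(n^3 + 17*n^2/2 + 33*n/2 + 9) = (2*n^2 - 9*n + 9)/(2*n^2 + 15*n + 18)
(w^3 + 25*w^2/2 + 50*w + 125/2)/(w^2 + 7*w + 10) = (2*w^2 + 15*w + 25)/(2*(w + 2))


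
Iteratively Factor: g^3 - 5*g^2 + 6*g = (g - 2)*(g^2 - 3*g) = g*(g - 2)*(g - 3)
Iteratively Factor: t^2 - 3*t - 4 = (t - 4)*(t + 1)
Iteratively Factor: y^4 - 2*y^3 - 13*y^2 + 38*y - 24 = (y - 2)*(y^3 - 13*y + 12) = (y - 3)*(y - 2)*(y^2 + 3*y - 4) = (y - 3)*(y - 2)*(y - 1)*(y + 4)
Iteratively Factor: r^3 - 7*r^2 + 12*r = (r - 4)*(r^2 - 3*r) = r*(r - 4)*(r - 3)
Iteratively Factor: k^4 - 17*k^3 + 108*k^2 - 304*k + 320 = (k - 5)*(k^3 - 12*k^2 + 48*k - 64) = (k - 5)*(k - 4)*(k^2 - 8*k + 16) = (k - 5)*(k - 4)^2*(k - 4)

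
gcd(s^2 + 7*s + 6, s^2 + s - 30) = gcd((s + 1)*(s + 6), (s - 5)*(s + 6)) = s + 6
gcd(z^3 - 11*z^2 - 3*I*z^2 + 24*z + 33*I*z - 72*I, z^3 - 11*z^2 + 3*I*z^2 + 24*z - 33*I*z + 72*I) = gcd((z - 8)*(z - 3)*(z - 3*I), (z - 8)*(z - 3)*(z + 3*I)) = z^2 - 11*z + 24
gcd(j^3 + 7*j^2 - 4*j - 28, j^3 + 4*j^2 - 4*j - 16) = j^2 - 4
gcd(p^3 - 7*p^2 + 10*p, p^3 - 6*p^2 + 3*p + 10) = p^2 - 7*p + 10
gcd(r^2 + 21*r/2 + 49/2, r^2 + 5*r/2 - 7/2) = r + 7/2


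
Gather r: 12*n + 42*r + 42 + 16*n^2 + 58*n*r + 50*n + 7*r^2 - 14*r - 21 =16*n^2 + 62*n + 7*r^2 + r*(58*n + 28) + 21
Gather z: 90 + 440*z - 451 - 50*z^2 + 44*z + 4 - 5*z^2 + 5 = -55*z^2 + 484*z - 352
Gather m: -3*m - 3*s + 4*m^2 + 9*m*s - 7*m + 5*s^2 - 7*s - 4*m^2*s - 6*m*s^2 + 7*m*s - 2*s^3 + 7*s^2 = m^2*(4 - 4*s) + m*(-6*s^2 + 16*s - 10) - 2*s^3 + 12*s^2 - 10*s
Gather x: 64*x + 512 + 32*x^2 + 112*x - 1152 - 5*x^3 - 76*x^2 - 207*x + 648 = -5*x^3 - 44*x^2 - 31*x + 8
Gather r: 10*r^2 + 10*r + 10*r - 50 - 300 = 10*r^2 + 20*r - 350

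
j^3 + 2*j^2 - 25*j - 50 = (j - 5)*(j + 2)*(j + 5)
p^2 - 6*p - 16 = (p - 8)*(p + 2)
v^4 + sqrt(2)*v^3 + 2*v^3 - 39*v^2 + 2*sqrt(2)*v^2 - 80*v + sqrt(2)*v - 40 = (v - 4*sqrt(2))*(v + 5*sqrt(2))*(sqrt(2)*v/2 + sqrt(2)/2)*(sqrt(2)*v + sqrt(2))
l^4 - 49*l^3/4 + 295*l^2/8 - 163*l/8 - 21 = (l - 8)*(l - 3)*(l - 7/4)*(l + 1/2)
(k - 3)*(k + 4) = k^2 + k - 12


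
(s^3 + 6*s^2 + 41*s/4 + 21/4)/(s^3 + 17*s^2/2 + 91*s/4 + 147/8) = 2*(s + 1)/(2*s + 7)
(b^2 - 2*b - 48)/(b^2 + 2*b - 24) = (b - 8)/(b - 4)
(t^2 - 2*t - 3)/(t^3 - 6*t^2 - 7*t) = (t - 3)/(t*(t - 7))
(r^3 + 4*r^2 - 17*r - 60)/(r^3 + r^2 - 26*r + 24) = (r^2 + 8*r + 15)/(r^2 + 5*r - 6)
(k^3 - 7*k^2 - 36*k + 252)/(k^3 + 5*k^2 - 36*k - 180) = (k - 7)/(k + 5)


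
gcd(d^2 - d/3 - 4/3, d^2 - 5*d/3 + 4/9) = d - 4/3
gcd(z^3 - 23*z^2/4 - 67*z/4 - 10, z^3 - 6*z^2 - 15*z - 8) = z^2 - 7*z - 8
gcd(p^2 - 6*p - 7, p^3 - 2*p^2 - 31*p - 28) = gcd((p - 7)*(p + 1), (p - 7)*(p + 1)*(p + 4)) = p^2 - 6*p - 7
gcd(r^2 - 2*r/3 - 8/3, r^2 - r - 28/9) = r + 4/3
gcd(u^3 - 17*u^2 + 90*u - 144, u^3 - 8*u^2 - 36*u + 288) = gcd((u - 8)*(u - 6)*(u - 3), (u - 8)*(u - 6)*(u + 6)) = u^2 - 14*u + 48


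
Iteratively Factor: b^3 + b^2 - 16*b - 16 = (b + 4)*(b^2 - 3*b - 4) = (b + 1)*(b + 4)*(b - 4)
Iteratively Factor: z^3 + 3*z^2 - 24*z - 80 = (z + 4)*(z^2 - z - 20) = (z - 5)*(z + 4)*(z + 4)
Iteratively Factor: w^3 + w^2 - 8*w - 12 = (w + 2)*(w^2 - w - 6) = (w - 3)*(w + 2)*(w + 2)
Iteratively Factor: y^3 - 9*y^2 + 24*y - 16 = (y - 1)*(y^2 - 8*y + 16) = (y - 4)*(y - 1)*(y - 4)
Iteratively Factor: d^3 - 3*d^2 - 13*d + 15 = (d + 3)*(d^2 - 6*d + 5) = (d - 5)*(d + 3)*(d - 1)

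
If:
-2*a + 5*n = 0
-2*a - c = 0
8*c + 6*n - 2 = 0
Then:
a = -5/34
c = 5/17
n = -1/17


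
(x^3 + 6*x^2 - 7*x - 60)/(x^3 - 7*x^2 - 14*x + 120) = (x^2 + 2*x - 15)/(x^2 - 11*x + 30)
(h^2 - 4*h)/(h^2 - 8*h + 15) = h*(h - 4)/(h^2 - 8*h + 15)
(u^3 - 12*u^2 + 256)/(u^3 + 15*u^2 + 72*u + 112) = (u^2 - 16*u + 64)/(u^2 + 11*u + 28)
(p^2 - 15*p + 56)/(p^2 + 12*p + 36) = (p^2 - 15*p + 56)/(p^2 + 12*p + 36)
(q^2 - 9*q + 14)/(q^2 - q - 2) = (q - 7)/(q + 1)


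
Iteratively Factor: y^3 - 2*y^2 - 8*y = (y + 2)*(y^2 - 4*y) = (y - 4)*(y + 2)*(y)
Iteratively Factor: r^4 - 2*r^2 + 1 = (r + 1)*(r^3 - r^2 - r + 1) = (r - 1)*(r + 1)*(r^2 - 1) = (r - 1)^2*(r + 1)*(r + 1)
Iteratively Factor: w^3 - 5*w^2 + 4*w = (w - 4)*(w^2 - w) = w*(w - 4)*(w - 1)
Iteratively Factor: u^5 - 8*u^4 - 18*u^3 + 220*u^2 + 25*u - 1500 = (u + 4)*(u^4 - 12*u^3 + 30*u^2 + 100*u - 375) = (u - 5)*(u + 4)*(u^3 - 7*u^2 - 5*u + 75) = (u - 5)*(u + 3)*(u + 4)*(u^2 - 10*u + 25) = (u - 5)^2*(u + 3)*(u + 4)*(u - 5)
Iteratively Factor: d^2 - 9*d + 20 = (d - 4)*(d - 5)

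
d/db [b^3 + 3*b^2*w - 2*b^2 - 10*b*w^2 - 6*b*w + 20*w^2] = 3*b^2 + 6*b*w - 4*b - 10*w^2 - 6*w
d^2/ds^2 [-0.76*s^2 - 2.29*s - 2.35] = -1.52000000000000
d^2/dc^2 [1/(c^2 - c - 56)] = 2*(c^2 - c - (2*c - 1)^2 - 56)/(-c^2 + c + 56)^3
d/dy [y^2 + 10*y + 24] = 2*y + 10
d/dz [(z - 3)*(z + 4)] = 2*z + 1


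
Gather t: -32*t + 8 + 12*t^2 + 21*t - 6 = 12*t^2 - 11*t + 2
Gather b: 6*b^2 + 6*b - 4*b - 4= 6*b^2 + 2*b - 4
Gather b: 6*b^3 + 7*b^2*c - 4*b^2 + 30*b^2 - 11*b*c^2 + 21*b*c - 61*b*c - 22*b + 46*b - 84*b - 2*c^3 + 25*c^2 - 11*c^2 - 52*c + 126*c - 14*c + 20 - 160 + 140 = 6*b^3 + b^2*(7*c + 26) + b*(-11*c^2 - 40*c - 60) - 2*c^3 + 14*c^2 + 60*c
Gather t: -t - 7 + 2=-t - 5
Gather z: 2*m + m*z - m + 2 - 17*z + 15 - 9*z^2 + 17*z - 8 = m*z + m - 9*z^2 + 9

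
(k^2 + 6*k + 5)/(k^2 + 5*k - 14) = (k^2 + 6*k + 5)/(k^2 + 5*k - 14)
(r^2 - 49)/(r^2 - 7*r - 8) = (49 - r^2)/(-r^2 + 7*r + 8)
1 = 1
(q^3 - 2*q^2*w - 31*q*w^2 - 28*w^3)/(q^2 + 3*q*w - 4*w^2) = (q^2 - 6*q*w - 7*w^2)/(q - w)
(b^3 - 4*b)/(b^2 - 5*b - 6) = b*(4 - b^2)/(-b^2 + 5*b + 6)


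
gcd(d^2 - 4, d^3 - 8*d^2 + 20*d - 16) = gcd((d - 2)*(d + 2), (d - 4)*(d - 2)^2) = d - 2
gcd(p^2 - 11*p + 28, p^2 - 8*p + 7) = p - 7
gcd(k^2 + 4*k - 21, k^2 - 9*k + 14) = 1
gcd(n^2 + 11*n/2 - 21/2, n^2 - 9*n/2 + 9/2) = n - 3/2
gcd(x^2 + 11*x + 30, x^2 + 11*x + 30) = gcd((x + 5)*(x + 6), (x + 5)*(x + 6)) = x^2 + 11*x + 30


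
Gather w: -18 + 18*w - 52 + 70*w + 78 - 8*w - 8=80*w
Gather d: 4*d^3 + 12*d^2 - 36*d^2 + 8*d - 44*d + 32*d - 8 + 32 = 4*d^3 - 24*d^2 - 4*d + 24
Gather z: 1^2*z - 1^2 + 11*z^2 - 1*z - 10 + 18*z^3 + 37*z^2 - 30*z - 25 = 18*z^3 + 48*z^2 - 30*z - 36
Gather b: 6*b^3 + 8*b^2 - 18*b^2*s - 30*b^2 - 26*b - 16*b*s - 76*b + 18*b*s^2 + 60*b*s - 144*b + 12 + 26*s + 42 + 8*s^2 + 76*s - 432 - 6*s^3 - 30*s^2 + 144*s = 6*b^3 + b^2*(-18*s - 22) + b*(18*s^2 + 44*s - 246) - 6*s^3 - 22*s^2 + 246*s - 378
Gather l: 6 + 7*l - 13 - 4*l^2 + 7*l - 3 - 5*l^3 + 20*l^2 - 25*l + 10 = -5*l^3 + 16*l^2 - 11*l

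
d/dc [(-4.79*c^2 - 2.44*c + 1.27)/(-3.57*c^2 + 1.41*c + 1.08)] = (-15.4647*c^2 - 1.2786*c - 4.4259)/(12.7449*c^4 - 10.0674*c^3 - 5.7231*c^2 + 3.0456*c + 1.1664)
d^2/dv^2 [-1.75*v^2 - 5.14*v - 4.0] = -3.50000000000000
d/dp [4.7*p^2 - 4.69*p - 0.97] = 9.4*p - 4.69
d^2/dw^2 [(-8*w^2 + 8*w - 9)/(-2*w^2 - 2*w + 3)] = 4*(-32*w^3 + 126*w^2 - 18*w + 57)/(8*w^6 + 24*w^5 - 12*w^4 - 64*w^3 + 18*w^2 + 54*w - 27)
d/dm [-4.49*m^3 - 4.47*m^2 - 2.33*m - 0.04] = -13.47*m^2 - 8.94*m - 2.33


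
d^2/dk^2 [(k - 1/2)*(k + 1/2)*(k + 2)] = 6*k + 4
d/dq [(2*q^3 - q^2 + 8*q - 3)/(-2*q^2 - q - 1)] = (-4*q^4 - 4*q^3 + 11*q^2 - 10*q - 11)/(4*q^4 + 4*q^3 + 5*q^2 + 2*q + 1)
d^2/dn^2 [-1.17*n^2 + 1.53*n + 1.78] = -2.34000000000000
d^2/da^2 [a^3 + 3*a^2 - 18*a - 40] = 6*a + 6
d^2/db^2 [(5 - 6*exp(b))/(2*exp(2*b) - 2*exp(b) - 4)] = (-6*exp(4*b) + 14*exp(3*b) - 87*exp(2*b) + 57*exp(b) - 34)*exp(b)/(2*(exp(6*b) - 3*exp(5*b) - 3*exp(4*b) + 11*exp(3*b) + 6*exp(2*b) - 12*exp(b) - 8))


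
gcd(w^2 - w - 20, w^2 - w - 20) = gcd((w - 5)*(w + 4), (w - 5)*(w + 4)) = w^2 - w - 20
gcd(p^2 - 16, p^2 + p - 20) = p - 4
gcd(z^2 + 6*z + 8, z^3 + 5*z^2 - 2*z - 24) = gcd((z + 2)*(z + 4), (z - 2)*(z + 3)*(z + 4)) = z + 4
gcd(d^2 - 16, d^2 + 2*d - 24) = d - 4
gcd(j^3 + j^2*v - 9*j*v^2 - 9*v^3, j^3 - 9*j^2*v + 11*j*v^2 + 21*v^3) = -j^2 + 2*j*v + 3*v^2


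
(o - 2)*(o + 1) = o^2 - o - 2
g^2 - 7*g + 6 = (g - 6)*(g - 1)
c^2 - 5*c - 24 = (c - 8)*(c + 3)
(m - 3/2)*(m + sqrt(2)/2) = m^2 - 3*m/2 + sqrt(2)*m/2 - 3*sqrt(2)/4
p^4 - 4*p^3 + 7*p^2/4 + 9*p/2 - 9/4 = (p - 3)*(p - 3/2)*(p - 1/2)*(p + 1)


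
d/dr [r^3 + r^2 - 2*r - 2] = 3*r^2 + 2*r - 2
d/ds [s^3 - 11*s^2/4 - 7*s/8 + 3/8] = 3*s^2 - 11*s/2 - 7/8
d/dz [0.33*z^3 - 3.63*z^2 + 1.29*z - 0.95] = 0.99*z^2 - 7.26*z + 1.29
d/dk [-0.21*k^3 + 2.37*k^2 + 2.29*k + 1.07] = -0.63*k^2 + 4.74*k + 2.29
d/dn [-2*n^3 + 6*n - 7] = 6 - 6*n^2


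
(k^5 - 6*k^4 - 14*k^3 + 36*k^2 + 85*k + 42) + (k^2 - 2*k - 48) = k^5 - 6*k^4 - 14*k^3 + 37*k^2 + 83*k - 6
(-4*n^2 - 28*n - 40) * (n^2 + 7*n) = -4*n^4 - 56*n^3 - 236*n^2 - 280*n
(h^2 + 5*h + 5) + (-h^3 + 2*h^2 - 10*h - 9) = -h^3 + 3*h^2 - 5*h - 4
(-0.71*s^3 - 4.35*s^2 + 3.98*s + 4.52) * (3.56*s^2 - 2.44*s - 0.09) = -2.5276*s^5 - 13.7536*s^4 + 24.8467*s^3 + 6.7715*s^2 - 11.387*s - 0.4068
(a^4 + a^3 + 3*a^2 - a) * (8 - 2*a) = -2*a^5 + 6*a^4 + 2*a^3 + 26*a^2 - 8*a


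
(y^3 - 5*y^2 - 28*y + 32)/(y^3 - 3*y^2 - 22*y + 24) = (y - 8)/(y - 6)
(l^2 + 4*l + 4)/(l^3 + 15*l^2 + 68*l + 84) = (l + 2)/(l^2 + 13*l + 42)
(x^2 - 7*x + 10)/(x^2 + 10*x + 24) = (x^2 - 7*x + 10)/(x^2 + 10*x + 24)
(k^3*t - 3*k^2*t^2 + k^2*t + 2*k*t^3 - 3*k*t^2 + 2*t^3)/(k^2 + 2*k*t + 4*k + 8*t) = t*(k^3 - 3*k^2*t + k^2 + 2*k*t^2 - 3*k*t + 2*t^2)/(k^2 + 2*k*t + 4*k + 8*t)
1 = 1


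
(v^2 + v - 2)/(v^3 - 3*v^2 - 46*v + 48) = (v + 2)/(v^2 - 2*v - 48)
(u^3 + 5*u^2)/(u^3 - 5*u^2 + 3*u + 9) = u^2*(u + 5)/(u^3 - 5*u^2 + 3*u + 9)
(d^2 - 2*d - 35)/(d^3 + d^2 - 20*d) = (d - 7)/(d*(d - 4))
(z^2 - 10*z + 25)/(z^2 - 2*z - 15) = (z - 5)/(z + 3)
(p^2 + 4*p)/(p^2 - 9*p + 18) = p*(p + 4)/(p^2 - 9*p + 18)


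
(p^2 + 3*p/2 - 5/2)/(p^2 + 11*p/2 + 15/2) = (p - 1)/(p + 3)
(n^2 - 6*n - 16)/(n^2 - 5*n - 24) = (n + 2)/(n + 3)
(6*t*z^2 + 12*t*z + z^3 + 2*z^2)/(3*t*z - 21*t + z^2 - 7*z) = z*(6*t*z + 12*t + z^2 + 2*z)/(3*t*z - 21*t + z^2 - 7*z)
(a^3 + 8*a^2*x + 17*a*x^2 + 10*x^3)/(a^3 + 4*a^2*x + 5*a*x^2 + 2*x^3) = (a + 5*x)/(a + x)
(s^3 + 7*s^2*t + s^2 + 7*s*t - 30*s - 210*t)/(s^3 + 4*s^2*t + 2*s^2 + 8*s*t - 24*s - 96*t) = (s^2 + 7*s*t - 5*s - 35*t)/(s^2 + 4*s*t - 4*s - 16*t)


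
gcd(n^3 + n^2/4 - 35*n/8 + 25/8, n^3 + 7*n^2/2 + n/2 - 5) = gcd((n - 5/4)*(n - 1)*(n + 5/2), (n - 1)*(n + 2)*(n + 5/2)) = n^2 + 3*n/2 - 5/2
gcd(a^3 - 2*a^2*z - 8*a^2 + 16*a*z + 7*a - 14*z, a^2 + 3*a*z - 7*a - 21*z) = a - 7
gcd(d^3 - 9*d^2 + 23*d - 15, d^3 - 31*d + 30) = d^2 - 6*d + 5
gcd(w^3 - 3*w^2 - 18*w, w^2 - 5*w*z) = w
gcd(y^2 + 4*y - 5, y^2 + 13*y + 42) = 1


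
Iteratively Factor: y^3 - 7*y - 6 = (y + 1)*(y^2 - y - 6) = (y - 3)*(y + 1)*(y + 2)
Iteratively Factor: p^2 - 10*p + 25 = (p - 5)*(p - 5)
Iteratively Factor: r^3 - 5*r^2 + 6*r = (r - 2)*(r^2 - 3*r) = (r - 3)*(r - 2)*(r)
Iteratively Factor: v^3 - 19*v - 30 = (v + 3)*(v^2 - 3*v - 10) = (v + 2)*(v + 3)*(v - 5)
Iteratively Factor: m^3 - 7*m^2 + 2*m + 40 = (m + 2)*(m^2 - 9*m + 20) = (m - 4)*(m + 2)*(m - 5)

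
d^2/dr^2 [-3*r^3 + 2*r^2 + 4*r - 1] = 4 - 18*r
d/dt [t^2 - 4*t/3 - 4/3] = 2*t - 4/3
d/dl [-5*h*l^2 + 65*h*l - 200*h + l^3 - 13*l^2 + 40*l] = -10*h*l + 65*h + 3*l^2 - 26*l + 40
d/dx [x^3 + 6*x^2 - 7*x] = 3*x^2 + 12*x - 7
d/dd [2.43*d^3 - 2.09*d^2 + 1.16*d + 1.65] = 7.29*d^2 - 4.18*d + 1.16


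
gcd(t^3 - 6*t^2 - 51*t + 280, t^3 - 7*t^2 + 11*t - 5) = t - 5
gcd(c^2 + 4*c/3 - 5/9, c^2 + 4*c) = 1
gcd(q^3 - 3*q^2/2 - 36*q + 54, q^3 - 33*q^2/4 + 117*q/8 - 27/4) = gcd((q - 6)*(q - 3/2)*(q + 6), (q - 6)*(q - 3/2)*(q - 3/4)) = q^2 - 15*q/2 + 9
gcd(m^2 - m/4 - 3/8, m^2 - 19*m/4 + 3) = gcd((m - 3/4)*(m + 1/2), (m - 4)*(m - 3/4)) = m - 3/4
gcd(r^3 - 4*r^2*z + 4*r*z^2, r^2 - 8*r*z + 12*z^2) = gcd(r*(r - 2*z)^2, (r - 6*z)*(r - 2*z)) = -r + 2*z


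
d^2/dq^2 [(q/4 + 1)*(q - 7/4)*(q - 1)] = 3*q/2 + 5/8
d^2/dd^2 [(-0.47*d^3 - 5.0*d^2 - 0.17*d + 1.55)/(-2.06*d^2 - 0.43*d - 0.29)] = (-1.77635683940025e-15*d^5 - 7.80292599999999*d^3 - 57.035826*d^2 - 8.610126*d + 2.077352)/(8.741816*d^6 + 5.474244*d^5 + 4.834614*d^4 + 1.620799*d^3 + 0.680601*d^2 + 0.108489*d + 0.024389)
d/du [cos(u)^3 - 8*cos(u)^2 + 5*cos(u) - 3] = (-3*cos(u)^2 + 16*cos(u) - 5)*sin(u)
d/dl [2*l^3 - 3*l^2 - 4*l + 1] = 6*l^2 - 6*l - 4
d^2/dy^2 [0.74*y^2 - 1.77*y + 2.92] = 1.48000000000000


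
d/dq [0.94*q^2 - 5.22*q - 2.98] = 1.88*q - 5.22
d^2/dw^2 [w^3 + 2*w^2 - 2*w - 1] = 6*w + 4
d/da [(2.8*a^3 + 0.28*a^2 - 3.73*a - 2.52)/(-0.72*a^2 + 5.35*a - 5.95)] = (-2.016*a^4 + 29.96*a^3 - 51.1676*a^2 - 6.9608*a + 35.6755)/(0.5184*a^4 - 7.704*a^3 + 37.1905*a^2 - 63.665*a + 35.4025)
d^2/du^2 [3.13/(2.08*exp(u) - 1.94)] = (13.541632*exp(u) + 12.630176)*exp(u)/(2.08*exp(u) - 1.94)^3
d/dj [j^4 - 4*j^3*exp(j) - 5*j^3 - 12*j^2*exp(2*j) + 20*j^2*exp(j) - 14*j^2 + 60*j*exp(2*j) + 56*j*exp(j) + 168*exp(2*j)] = -4*j^3*exp(j) + 4*j^3 - 24*j^2*exp(2*j) + 8*j^2*exp(j) - 15*j^2 + 96*j*exp(2*j) + 96*j*exp(j) - 28*j + 396*exp(2*j) + 56*exp(j)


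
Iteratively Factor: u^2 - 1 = (u + 1)*(u - 1)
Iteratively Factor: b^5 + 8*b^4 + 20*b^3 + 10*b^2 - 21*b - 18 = (b + 2)*(b^4 + 6*b^3 + 8*b^2 - 6*b - 9) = (b - 1)*(b + 2)*(b^3 + 7*b^2 + 15*b + 9) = (b - 1)*(b + 1)*(b + 2)*(b^2 + 6*b + 9) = (b - 1)*(b + 1)*(b + 2)*(b + 3)*(b + 3)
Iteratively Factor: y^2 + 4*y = (y + 4)*(y)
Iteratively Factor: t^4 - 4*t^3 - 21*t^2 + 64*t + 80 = (t - 5)*(t^3 + t^2 - 16*t - 16) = (t - 5)*(t - 4)*(t^2 + 5*t + 4) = (t - 5)*(t - 4)*(t + 1)*(t + 4)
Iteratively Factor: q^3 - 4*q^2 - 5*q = (q - 5)*(q^2 + q) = (q - 5)*(q + 1)*(q)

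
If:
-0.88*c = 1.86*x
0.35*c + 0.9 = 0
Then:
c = -2.57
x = 1.22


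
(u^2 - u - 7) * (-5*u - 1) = -5*u^3 + 4*u^2 + 36*u + 7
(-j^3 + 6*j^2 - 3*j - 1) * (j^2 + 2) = -j^5 + 6*j^4 - 5*j^3 + 11*j^2 - 6*j - 2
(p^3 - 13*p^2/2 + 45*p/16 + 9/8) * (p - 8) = p^4 - 29*p^3/2 + 877*p^2/16 - 171*p/8 - 9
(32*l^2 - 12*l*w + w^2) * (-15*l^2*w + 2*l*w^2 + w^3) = -480*l^4*w + 244*l^3*w^2 - 7*l^2*w^3 - 10*l*w^4 + w^5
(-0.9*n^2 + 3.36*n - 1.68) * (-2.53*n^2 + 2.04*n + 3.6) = 2.277*n^4 - 10.3368*n^3 + 7.8648*n^2 + 8.6688*n - 6.048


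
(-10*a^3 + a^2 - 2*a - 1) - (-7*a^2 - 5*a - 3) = -10*a^3 + 8*a^2 + 3*a + 2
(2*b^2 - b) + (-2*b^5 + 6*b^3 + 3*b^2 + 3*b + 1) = -2*b^5 + 6*b^3 + 5*b^2 + 2*b + 1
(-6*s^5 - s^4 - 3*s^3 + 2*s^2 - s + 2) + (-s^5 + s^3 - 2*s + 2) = -7*s^5 - s^4 - 2*s^3 + 2*s^2 - 3*s + 4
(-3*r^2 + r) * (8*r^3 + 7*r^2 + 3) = -24*r^5 - 13*r^4 + 7*r^3 - 9*r^2 + 3*r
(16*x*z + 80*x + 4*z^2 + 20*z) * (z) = 16*x*z^2 + 80*x*z + 4*z^3 + 20*z^2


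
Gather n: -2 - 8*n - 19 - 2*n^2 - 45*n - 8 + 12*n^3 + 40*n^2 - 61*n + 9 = 12*n^3 + 38*n^2 - 114*n - 20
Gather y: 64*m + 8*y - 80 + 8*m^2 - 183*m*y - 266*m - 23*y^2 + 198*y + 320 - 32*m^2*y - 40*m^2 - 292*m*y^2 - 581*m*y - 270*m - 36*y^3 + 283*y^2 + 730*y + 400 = -32*m^2 - 472*m - 36*y^3 + y^2*(260 - 292*m) + y*(-32*m^2 - 764*m + 936) + 640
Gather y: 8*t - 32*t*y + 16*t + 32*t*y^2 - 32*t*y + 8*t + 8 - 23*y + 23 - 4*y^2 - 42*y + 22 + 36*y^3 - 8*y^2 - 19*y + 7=32*t + 36*y^3 + y^2*(32*t - 12) + y*(-64*t - 84) + 60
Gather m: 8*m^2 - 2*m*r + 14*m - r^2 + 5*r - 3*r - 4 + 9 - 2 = 8*m^2 + m*(14 - 2*r) - r^2 + 2*r + 3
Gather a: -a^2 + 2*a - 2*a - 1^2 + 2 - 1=-a^2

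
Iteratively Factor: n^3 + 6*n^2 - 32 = (n + 4)*(n^2 + 2*n - 8) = (n + 4)^2*(n - 2)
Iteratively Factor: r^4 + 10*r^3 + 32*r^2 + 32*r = (r + 4)*(r^3 + 6*r^2 + 8*r) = (r + 2)*(r + 4)*(r^2 + 4*r) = (r + 2)*(r + 4)^2*(r)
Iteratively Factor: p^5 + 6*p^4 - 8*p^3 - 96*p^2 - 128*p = (p)*(p^4 + 6*p^3 - 8*p^2 - 96*p - 128) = p*(p + 4)*(p^3 + 2*p^2 - 16*p - 32) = p*(p + 4)^2*(p^2 - 2*p - 8) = p*(p - 4)*(p + 4)^2*(p + 2)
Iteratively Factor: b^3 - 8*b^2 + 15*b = (b)*(b^2 - 8*b + 15) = b*(b - 5)*(b - 3)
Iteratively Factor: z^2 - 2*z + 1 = (z - 1)*(z - 1)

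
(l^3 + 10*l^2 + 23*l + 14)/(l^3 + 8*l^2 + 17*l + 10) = (l + 7)/(l + 5)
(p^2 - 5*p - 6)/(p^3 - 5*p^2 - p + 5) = (p - 6)/(p^2 - 6*p + 5)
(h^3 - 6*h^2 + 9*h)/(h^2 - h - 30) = h*(-h^2 + 6*h - 9)/(-h^2 + h + 30)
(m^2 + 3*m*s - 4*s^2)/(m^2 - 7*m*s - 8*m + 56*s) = (m^2 + 3*m*s - 4*s^2)/(m^2 - 7*m*s - 8*m + 56*s)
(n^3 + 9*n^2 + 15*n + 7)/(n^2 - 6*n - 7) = (n^2 + 8*n + 7)/(n - 7)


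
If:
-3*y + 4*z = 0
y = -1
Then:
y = -1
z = -3/4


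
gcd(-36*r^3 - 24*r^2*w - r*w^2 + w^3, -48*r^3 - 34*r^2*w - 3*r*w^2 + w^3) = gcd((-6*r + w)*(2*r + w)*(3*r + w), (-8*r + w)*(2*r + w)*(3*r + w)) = 6*r^2 + 5*r*w + w^2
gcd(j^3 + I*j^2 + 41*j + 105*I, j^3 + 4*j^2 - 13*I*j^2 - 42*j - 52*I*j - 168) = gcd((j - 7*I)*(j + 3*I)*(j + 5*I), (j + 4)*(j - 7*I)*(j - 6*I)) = j - 7*I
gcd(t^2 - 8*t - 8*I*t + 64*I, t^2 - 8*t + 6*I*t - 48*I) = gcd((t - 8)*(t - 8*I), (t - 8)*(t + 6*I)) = t - 8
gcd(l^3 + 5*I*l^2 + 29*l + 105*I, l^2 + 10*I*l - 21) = l^2 + 10*I*l - 21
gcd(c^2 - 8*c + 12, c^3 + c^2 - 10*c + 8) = c - 2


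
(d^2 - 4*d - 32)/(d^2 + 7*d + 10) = (d^2 - 4*d - 32)/(d^2 + 7*d + 10)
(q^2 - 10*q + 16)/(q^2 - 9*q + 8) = (q - 2)/(q - 1)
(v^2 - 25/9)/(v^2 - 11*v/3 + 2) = (9*v^2 - 25)/(3*(3*v^2 - 11*v + 6))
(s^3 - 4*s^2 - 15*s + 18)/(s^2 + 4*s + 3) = (s^2 - 7*s + 6)/(s + 1)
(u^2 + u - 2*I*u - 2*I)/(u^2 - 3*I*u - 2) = (u + 1)/(u - I)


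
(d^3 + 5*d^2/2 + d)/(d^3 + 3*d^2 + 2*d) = (d + 1/2)/(d + 1)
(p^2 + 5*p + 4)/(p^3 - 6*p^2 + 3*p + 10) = (p + 4)/(p^2 - 7*p + 10)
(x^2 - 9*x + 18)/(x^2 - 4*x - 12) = (x - 3)/(x + 2)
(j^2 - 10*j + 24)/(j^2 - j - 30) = (j - 4)/(j + 5)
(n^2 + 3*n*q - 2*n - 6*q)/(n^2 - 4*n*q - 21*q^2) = (2 - n)/(-n + 7*q)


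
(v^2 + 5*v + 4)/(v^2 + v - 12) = (v + 1)/(v - 3)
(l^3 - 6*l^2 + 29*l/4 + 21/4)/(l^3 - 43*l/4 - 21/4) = (l - 3)/(l + 3)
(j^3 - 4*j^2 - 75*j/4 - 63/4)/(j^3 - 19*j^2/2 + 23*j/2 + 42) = (j + 3/2)/(j - 4)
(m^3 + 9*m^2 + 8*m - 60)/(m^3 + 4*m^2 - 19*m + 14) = (m^2 + 11*m + 30)/(m^2 + 6*m - 7)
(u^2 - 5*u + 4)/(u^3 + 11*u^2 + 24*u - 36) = (u - 4)/(u^2 + 12*u + 36)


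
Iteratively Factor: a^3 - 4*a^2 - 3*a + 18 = (a + 2)*(a^2 - 6*a + 9) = (a - 3)*(a + 2)*(a - 3)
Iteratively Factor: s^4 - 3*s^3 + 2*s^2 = (s)*(s^3 - 3*s^2 + 2*s) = s^2*(s^2 - 3*s + 2) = s^2*(s - 1)*(s - 2)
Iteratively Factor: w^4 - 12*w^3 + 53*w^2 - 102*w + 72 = (w - 4)*(w^3 - 8*w^2 + 21*w - 18) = (w - 4)*(w - 3)*(w^2 - 5*w + 6) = (w - 4)*(w - 3)^2*(w - 2)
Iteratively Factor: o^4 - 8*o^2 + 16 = (o + 2)*(o^3 - 2*o^2 - 4*o + 8) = (o - 2)*(o + 2)*(o^2 - 4) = (o - 2)^2*(o + 2)*(o + 2)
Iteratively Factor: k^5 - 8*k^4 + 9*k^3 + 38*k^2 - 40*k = (k)*(k^4 - 8*k^3 + 9*k^2 + 38*k - 40) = k*(k + 2)*(k^3 - 10*k^2 + 29*k - 20) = k*(k - 4)*(k + 2)*(k^2 - 6*k + 5) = k*(k - 5)*(k - 4)*(k + 2)*(k - 1)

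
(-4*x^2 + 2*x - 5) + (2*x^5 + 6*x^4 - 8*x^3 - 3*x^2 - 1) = 2*x^5 + 6*x^4 - 8*x^3 - 7*x^2 + 2*x - 6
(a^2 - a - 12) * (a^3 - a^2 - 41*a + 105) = a^5 - 2*a^4 - 52*a^3 + 158*a^2 + 387*a - 1260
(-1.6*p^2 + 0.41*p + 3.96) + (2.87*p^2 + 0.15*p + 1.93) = 1.27*p^2 + 0.56*p + 5.89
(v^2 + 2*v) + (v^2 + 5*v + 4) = 2*v^2 + 7*v + 4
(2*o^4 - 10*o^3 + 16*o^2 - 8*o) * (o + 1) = 2*o^5 - 8*o^4 + 6*o^3 + 8*o^2 - 8*o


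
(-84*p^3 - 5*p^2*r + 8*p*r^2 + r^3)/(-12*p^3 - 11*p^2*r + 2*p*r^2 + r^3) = (7*p + r)/(p + r)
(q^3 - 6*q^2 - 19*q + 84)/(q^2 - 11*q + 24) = (q^2 - 3*q - 28)/(q - 8)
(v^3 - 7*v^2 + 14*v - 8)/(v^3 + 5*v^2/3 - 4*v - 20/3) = 3*(v^2 - 5*v + 4)/(3*v^2 + 11*v + 10)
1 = 1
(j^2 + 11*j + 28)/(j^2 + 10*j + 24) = (j + 7)/(j + 6)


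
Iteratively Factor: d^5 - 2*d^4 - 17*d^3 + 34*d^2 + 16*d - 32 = (d - 4)*(d^4 + 2*d^3 - 9*d^2 - 2*d + 8) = (d - 4)*(d + 4)*(d^3 - 2*d^2 - d + 2) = (d - 4)*(d - 2)*(d + 4)*(d^2 - 1) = (d - 4)*(d - 2)*(d - 1)*(d + 4)*(d + 1)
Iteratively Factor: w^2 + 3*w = (w)*(w + 3)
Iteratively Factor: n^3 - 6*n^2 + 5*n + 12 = (n - 3)*(n^2 - 3*n - 4) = (n - 4)*(n - 3)*(n + 1)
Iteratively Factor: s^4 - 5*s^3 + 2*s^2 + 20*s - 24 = (s - 2)*(s^3 - 3*s^2 - 4*s + 12) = (s - 3)*(s - 2)*(s^2 - 4) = (s - 3)*(s - 2)*(s + 2)*(s - 2)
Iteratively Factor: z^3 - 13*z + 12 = (z + 4)*(z^2 - 4*z + 3) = (z - 3)*(z + 4)*(z - 1)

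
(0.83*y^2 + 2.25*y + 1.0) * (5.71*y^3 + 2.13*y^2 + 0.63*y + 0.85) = 4.7393*y^5 + 14.6154*y^4 + 11.0254*y^3 + 4.253*y^2 + 2.5425*y + 0.85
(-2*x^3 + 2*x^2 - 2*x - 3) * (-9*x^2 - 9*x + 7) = 18*x^5 - 14*x^3 + 59*x^2 + 13*x - 21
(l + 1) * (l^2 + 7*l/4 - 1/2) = l^3 + 11*l^2/4 + 5*l/4 - 1/2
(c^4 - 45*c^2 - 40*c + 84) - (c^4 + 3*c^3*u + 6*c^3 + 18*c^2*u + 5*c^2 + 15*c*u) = -3*c^3*u - 6*c^3 - 18*c^2*u - 50*c^2 - 15*c*u - 40*c + 84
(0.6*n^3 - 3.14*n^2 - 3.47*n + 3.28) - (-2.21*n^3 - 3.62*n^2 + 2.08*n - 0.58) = 2.81*n^3 + 0.48*n^2 - 5.55*n + 3.86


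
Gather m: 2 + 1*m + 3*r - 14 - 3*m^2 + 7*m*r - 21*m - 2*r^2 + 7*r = -3*m^2 + m*(7*r - 20) - 2*r^2 + 10*r - 12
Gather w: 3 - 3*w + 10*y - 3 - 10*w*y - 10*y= w*(-10*y - 3)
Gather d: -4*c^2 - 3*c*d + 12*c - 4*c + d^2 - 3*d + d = -4*c^2 + 8*c + d^2 + d*(-3*c - 2)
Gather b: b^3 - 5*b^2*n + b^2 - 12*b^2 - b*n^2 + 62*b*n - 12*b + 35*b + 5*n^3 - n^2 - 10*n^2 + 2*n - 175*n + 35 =b^3 + b^2*(-5*n - 11) + b*(-n^2 + 62*n + 23) + 5*n^3 - 11*n^2 - 173*n + 35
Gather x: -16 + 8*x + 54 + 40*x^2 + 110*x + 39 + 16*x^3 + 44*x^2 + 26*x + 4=16*x^3 + 84*x^2 + 144*x + 81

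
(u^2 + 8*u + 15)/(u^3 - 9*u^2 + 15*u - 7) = (u^2 + 8*u + 15)/(u^3 - 9*u^2 + 15*u - 7)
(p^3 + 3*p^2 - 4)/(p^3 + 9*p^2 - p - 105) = (p^3 + 3*p^2 - 4)/(p^3 + 9*p^2 - p - 105)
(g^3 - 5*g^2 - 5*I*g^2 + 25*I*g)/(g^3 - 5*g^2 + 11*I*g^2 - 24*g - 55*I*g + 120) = g*(g - 5*I)/(g^2 + 11*I*g - 24)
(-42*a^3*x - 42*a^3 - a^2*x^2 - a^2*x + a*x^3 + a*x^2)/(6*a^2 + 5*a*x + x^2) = a*(-42*a^2*x - 42*a^2 - a*x^2 - a*x + x^3 + x^2)/(6*a^2 + 5*a*x + x^2)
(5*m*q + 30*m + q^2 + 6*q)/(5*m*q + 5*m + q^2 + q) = (q + 6)/(q + 1)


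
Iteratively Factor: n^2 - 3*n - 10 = (n - 5)*(n + 2)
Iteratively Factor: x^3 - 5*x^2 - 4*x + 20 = (x - 5)*(x^2 - 4) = (x - 5)*(x + 2)*(x - 2)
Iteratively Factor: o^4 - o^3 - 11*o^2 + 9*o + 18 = (o - 2)*(o^3 + o^2 - 9*o - 9) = (o - 2)*(o + 3)*(o^2 - 2*o - 3) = (o - 3)*(o - 2)*(o + 3)*(o + 1)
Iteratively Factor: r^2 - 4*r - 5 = (r + 1)*(r - 5)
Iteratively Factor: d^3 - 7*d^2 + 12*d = (d - 4)*(d^2 - 3*d) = d*(d - 4)*(d - 3)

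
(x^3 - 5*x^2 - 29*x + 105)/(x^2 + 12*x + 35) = (x^2 - 10*x + 21)/(x + 7)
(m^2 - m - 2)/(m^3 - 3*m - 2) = 1/(m + 1)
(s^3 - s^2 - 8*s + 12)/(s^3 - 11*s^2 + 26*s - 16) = (s^2 + s - 6)/(s^2 - 9*s + 8)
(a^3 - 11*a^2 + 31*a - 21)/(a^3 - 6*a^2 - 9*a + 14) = (a - 3)/(a + 2)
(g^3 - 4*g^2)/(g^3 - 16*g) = g/(g + 4)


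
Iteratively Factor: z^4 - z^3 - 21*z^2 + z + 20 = (z - 1)*(z^3 - 21*z - 20) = (z - 1)*(z + 1)*(z^2 - z - 20) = (z - 1)*(z + 1)*(z + 4)*(z - 5)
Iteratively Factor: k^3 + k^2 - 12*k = (k - 3)*(k^2 + 4*k) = (k - 3)*(k + 4)*(k)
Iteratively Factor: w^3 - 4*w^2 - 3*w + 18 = (w - 3)*(w^2 - w - 6) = (w - 3)*(w + 2)*(w - 3)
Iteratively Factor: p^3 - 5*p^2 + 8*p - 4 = (p - 1)*(p^2 - 4*p + 4) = (p - 2)*(p - 1)*(p - 2)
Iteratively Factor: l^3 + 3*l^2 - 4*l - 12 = (l - 2)*(l^2 + 5*l + 6) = (l - 2)*(l + 2)*(l + 3)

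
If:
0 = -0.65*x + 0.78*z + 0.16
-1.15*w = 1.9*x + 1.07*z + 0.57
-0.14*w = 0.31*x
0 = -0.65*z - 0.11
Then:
No Solution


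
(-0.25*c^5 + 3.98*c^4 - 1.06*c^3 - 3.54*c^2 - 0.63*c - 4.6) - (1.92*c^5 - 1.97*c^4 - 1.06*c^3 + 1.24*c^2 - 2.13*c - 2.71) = -2.17*c^5 + 5.95*c^4 - 4.78*c^2 + 1.5*c - 1.89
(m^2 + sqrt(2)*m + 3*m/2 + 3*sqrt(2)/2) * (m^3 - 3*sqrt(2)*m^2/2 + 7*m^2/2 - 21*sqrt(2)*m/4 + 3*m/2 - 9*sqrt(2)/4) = m^5 - sqrt(2)*m^4/2 + 5*m^4 - 5*sqrt(2)*m^3/2 + 15*m^3/4 - 51*m^2/4 - 27*sqrt(2)*m^2/8 - 81*m/4 - 9*sqrt(2)*m/8 - 27/4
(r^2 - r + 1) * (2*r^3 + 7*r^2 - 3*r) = 2*r^5 + 5*r^4 - 8*r^3 + 10*r^2 - 3*r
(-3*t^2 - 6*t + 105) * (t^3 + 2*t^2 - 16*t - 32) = -3*t^5 - 12*t^4 + 141*t^3 + 402*t^2 - 1488*t - 3360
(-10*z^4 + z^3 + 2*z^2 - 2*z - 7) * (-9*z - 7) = 90*z^5 + 61*z^4 - 25*z^3 + 4*z^2 + 77*z + 49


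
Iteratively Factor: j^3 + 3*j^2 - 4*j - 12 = (j - 2)*(j^2 + 5*j + 6) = (j - 2)*(j + 2)*(j + 3)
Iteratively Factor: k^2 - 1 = (k + 1)*(k - 1)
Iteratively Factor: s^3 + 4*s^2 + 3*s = (s + 1)*(s^2 + 3*s) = (s + 1)*(s + 3)*(s)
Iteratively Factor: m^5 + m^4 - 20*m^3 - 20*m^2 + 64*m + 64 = (m + 2)*(m^4 - m^3 - 18*m^2 + 16*m + 32) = (m + 1)*(m + 2)*(m^3 - 2*m^2 - 16*m + 32) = (m + 1)*(m + 2)*(m + 4)*(m^2 - 6*m + 8) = (m - 2)*(m + 1)*(m + 2)*(m + 4)*(m - 4)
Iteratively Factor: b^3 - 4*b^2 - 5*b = (b)*(b^2 - 4*b - 5) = b*(b + 1)*(b - 5)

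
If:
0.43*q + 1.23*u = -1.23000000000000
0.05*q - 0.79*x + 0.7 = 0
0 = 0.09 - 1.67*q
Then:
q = 0.05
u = -1.02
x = 0.89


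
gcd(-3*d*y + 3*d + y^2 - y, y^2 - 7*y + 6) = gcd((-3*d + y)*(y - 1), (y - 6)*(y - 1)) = y - 1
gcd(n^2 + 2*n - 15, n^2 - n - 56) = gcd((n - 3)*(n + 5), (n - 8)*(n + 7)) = 1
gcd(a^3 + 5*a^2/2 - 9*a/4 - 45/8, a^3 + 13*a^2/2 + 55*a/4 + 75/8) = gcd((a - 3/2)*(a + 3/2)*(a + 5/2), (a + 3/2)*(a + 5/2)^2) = a^2 + 4*a + 15/4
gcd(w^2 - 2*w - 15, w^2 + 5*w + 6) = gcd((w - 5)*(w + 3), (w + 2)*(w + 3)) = w + 3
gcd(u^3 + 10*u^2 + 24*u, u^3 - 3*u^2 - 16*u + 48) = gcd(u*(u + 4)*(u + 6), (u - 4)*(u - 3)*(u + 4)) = u + 4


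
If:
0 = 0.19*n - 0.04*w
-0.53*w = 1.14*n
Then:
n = 0.00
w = 0.00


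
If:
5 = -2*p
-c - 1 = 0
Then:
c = -1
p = -5/2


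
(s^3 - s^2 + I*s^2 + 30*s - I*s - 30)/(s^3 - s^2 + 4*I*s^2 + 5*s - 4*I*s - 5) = (s^2 + I*s + 30)/(s^2 + 4*I*s + 5)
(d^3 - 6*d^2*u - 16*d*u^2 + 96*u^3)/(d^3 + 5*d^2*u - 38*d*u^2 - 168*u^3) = (d - 4*u)/(d + 7*u)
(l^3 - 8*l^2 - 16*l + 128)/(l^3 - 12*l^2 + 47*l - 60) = (l^2 - 4*l - 32)/(l^2 - 8*l + 15)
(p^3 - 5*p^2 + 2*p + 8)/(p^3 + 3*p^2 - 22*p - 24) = (p - 2)/(p + 6)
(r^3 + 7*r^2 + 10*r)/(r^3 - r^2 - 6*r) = (r + 5)/(r - 3)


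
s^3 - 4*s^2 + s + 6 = (s - 3)*(s - 2)*(s + 1)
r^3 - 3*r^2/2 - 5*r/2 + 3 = (r - 2)*(r - 1)*(r + 3/2)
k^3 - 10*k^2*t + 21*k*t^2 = k*(k - 7*t)*(k - 3*t)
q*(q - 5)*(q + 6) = q^3 + q^2 - 30*q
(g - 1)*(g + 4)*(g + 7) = g^3 + 10*g^2 + 17*g - 28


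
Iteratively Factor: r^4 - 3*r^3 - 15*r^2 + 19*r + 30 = (r - 5)*(r^3 + 2*r^2 - 5*r - 6) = (r - 5)*(r + 1)*(r^2 + r - 6) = (r - 5)*(r + 1)*(r + 3)*(r - 2)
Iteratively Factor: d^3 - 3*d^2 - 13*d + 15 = (d - 5)*(d^2 + 2*d - 3) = (d - 5)*(d - 1)*(d + 3)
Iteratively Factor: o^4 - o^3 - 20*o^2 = (o - 5)*(o^3 + 4*o^2) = o*(o - 5)*(o^2 + 4*o) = o*(o - 5)*(o + 4)*(o)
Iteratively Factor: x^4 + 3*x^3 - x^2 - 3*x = (x + 1)*(x^3 + 2*x^2 - 3*x) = (x - 1)*(x + 1)*(x^2 + 3*x) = (x - 1)*(x + 1)*(x + 3)*(x)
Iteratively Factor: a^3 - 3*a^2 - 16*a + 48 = (a - 3)*(a^2 - 16) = (a - 4)*(a - 3)*(a + 4)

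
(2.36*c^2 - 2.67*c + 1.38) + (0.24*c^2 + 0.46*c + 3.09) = 2.6*c^2 - 2.21*c + 4.47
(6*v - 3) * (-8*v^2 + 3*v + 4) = -48*v^3 + 42*v^2 + 15*v - 12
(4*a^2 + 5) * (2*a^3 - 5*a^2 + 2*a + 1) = 8*a^5 - 20*a^4 + 18*a^3 - 21*a^2 + 10*a + 5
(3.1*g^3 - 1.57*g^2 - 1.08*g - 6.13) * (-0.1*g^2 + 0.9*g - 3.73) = -0.31*g^5 + 2.947*g^4 - 12.868*g^3 + 5.4971*g^2 - 1.4886*g + 22.8649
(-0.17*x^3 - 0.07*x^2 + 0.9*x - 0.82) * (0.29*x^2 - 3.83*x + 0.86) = -0.0493*x^5 + 0.6308*x^4 + 0.3829*x^3 - 3.745*x^2 + 3.9146*x - 0.7052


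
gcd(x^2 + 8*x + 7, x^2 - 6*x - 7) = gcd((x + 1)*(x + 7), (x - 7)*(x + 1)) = x + 1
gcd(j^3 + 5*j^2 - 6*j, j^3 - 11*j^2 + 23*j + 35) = 1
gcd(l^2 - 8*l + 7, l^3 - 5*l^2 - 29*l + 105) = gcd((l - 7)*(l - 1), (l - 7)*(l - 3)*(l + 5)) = l - 7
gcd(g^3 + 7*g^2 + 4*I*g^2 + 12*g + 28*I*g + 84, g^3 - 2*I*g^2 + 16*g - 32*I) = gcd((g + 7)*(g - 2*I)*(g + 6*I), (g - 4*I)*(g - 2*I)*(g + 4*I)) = g - 2*I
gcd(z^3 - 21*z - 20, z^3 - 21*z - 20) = z^3 - 21*z - 20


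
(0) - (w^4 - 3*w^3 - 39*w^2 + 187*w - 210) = -w^4 + 3*w^3 + 39*w^2 - 187*w + 210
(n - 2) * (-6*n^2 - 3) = -6*n^3 + 12*n^2 - 3*n + 6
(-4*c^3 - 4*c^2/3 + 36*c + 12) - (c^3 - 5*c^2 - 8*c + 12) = -5*c^3 + 11*c^2/3 + 44*c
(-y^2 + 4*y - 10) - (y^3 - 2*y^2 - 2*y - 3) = -y^3 + y^2 + 6*y - 7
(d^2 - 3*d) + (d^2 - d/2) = 2*d^2 - 7*d/2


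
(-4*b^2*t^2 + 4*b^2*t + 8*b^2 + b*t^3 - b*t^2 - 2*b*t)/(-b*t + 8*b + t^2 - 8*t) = b*(4*b*t^2 - 4*b*t - 8*b - t^3 + t^2 + 2*t)/(b*t - 8*b - t^2 + 8*t)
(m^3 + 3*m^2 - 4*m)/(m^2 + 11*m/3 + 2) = 3*m*(m^2 + 3*m - 4)/(3*m^2 + 11*m + 6)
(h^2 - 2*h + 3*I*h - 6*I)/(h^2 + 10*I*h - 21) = (h - 2)/(h + 7*I)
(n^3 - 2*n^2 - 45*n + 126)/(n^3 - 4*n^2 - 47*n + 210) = (n - 3)/(n - 5)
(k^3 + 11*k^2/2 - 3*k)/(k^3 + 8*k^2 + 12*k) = (k - 1/2)/(k + 2)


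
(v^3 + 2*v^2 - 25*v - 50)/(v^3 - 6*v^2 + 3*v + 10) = (v^2 + 7*v + 10)/(v^2 - v - 2)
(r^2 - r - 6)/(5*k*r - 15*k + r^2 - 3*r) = (r + 2)/(5*k + r)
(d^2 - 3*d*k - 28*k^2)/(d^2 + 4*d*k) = (d - 7*k)/d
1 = 1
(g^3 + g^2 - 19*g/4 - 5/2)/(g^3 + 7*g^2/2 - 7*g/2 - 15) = (g + 1/2)/(g + 3)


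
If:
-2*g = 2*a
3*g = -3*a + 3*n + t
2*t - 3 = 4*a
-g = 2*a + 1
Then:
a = -1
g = 1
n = 1/6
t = -1/2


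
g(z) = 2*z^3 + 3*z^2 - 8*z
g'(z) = 6*z^2 + 6*z - 8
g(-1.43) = 11.73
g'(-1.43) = -4.31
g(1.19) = -1.90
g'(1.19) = 7.64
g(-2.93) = -1.11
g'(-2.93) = 25.93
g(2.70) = 39.64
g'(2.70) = 51.94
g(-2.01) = 11.96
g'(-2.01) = 4.18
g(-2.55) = 6.74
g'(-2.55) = 15.72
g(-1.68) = 12.42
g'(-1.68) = -1.15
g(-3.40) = -16.73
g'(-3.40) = 40.96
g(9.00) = 1629.00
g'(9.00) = 532.00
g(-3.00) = -3.00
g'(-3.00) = 28.00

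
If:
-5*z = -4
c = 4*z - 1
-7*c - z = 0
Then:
No Solution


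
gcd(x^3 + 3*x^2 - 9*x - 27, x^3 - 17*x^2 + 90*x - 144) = x - 3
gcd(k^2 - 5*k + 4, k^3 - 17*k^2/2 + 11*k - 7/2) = k - 1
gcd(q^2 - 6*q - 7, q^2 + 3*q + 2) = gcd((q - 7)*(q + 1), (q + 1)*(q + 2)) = q + 1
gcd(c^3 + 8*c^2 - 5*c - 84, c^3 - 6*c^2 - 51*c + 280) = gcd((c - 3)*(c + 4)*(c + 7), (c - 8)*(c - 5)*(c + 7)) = c + 7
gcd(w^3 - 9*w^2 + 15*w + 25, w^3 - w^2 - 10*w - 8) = w + 1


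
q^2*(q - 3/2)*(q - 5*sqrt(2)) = q^4 - 5*sqrt(2)*q^3 - 3*q^3/2 + 15*sqrt(2)*q^2/2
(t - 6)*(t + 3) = t^2 - 3*t - 18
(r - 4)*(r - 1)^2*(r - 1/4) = r^4 - 25*r^3/4 + 21*r^2/2 - 25*r/4 + 1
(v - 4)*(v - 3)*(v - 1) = v^3 - 8*v^2 + 19*v - 12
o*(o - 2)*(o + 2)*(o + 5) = o^4 + 5*o^3 - 4*o^2 - 20*o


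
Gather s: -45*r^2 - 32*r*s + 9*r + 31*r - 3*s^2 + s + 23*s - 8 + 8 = -45*r^2 + 40*r - 3*s^2 + s*(24 - 32*r)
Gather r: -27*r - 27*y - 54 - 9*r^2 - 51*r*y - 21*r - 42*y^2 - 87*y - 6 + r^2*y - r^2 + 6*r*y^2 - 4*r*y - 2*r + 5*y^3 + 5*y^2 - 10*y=r^2*(y - 10) + r*(6*y^2 - 55*y - 50) + 5*y^3 - 37*y^2 - 124*y - 60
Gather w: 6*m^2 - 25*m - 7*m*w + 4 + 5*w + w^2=6*m^2 - 25*m + w^2 + w*(5 - 7*m) + 4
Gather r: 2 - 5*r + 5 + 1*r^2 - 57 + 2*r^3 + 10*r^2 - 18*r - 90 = 2*r^3 + 11*r^2 - 23*r - 140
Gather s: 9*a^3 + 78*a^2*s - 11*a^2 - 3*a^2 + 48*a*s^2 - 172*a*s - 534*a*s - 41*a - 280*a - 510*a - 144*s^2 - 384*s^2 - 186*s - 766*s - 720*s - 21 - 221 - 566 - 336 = 9*a^3 - 14*a^2 - 831*a + s^2*(48*a - 528) + s*(78*a^2 - 706*a - 1672) - 1144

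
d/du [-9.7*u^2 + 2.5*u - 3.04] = 2.5 - 19.4*u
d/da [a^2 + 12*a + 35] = 2*a + 12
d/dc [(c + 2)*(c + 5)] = 2*c + 7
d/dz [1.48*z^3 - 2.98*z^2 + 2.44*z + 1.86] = 4.44*z^2 - 5.96*z + 2.44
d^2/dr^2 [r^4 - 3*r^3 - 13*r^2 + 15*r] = 12*r^2 - 18*r - 26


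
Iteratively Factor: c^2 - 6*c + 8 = (c - 2)*(c - 4)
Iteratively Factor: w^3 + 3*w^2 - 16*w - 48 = (w - 4)*(w^2 + 7*w + 12) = (w - 4)*(w + 4)*(w + 3)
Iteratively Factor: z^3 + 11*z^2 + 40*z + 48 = (z + 4)*(z^2 + 7*z + 12) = (z + 3)*(z + 4)*(z + 4)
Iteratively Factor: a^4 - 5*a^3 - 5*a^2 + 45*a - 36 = (a - 1)*(a^3 - 4*a^2 - 9*a + 36) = (a - 1)*(a + 3)*(a^2 - 7*a + 12) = (a - 3)*(a - 1)*(a + 3)*(a - 4)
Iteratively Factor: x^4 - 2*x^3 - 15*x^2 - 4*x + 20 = (x - 1)*(x^3 - x^2 - 16*x - 20) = (x - 5)*(x - 1)*(x^2 + 4*x + 4) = (x - 5)*(x - 1)*(x + 2)*(x + 2)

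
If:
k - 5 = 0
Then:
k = 5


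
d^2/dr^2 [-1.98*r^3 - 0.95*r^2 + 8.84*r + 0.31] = -11.88*r - 1.9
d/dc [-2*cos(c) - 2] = 2*sin(c)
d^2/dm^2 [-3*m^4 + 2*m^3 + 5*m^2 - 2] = -36*m^2 + 12*m + 10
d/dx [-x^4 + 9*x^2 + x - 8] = -4*x^3 + 18*x + 1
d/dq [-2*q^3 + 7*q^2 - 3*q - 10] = -6*q^2 + 14*q - 3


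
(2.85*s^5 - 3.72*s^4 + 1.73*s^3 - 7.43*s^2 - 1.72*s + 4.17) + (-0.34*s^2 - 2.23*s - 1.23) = 2.85*s^5 - 3.72*s^4 + 1.73*s^3 - 7.77*s^2 - 3.95*s + 2.94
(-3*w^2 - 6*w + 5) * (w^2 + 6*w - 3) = -3*w^4 - 24*w^3 - 22*w^2 + 48*w - 15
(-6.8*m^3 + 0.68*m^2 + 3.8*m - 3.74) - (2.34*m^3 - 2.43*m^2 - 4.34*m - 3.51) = -9.14*m^3 + 3.11*m^2 + 8.14*m - 0.23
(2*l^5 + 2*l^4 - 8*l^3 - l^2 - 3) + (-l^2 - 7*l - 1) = 2*l^5 + 2*l^4 - 8*l^3 - 2*l^2 - 7*l - 4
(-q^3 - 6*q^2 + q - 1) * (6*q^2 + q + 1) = -6*q^5 - 37*q^4 - q^3 - 11*q^2 - 1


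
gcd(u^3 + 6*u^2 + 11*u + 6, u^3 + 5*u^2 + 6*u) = u^2 + 5*u + 6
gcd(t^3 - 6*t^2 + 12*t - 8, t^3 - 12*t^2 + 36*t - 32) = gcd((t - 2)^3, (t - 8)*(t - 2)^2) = t^2 - 4*t + 4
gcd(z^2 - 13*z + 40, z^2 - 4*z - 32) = z - 8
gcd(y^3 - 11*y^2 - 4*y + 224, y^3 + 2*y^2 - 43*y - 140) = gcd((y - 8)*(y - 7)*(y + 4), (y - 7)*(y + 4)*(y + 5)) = y^2 - 3*y - 28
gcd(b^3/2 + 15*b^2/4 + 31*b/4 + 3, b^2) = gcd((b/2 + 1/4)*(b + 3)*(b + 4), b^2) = 1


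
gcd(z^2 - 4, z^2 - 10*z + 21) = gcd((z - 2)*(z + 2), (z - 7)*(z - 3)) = 1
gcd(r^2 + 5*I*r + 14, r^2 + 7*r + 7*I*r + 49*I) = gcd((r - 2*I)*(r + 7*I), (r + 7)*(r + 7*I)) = r + 7*I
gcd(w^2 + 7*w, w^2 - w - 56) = w + 7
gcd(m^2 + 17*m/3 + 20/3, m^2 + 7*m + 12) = m + 4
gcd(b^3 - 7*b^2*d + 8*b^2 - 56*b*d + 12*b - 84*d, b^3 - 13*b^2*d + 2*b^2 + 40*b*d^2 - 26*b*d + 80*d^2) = b + 2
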